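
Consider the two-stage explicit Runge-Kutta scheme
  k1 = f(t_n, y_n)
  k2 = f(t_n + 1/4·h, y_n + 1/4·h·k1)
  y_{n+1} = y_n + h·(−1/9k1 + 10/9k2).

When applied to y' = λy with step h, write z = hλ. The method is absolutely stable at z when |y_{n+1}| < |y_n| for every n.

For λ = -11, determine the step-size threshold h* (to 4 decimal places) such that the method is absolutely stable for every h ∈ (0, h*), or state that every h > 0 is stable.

On y'=λy, z=hλ:
  k1=λy_n ⇒ h·k1=z·y_n;  k2=λ(1+1/4z)y_n ⇒ h·k2=z(1+1/4z)y_n
  y_{n+1}/y_n = 1 − 1/9z + 10/9z(1+1/4z) = 1 + z + 5/18z²
  ⇒ R(z) = 1 + z + 5/18z².

Find x<0 with |R(x)|<1.
x=-0.66: |R|=0.4610
R=1: x+5/18x²=0 ⇒ x=−18/5=-3.6000; min R=1−1/(4·5/18)=0.1000>−1
Confirm numerically:
  x=-3.049: |R|=0.53333 <1
  x=-3.013: |R|=0.50871 <1
  x=-2.728: |R|=0.33922 <1
  x=-1.862: |R|=0.10107 <1
  x=-4.030: |R|=1.48136 >1
  x=-3.825: |R|=1.23906 >1
Stable set (-3.6000, 0).

(-3.6000,0); λ=-11 ⇒ h* = (18/5)/11 = 0.3273.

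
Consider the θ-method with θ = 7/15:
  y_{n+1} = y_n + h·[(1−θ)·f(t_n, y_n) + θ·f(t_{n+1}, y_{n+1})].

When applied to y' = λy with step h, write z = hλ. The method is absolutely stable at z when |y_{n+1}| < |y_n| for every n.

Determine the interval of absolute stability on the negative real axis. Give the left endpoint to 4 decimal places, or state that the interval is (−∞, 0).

(-30.0000, 0).

On y'=λy, z=hλ:
  y_{n+1} = y_n + z·[8/15·y_n + 7/15·y_{n+1}] ⇒ (1 − 7/15z)y_{n+1} = (1 + 8/15z)y_n
  R(z) = (1 + 8/15z)/(1 − 7/15z).

Need |R(x)|<1, x<0.
x=-0.51: |R|=0.5880
R=−1: 1+8/15x = −1+7/15x ⇒ -1/15x=2 ⇒ x=2/(-1/15)=-30.0000
Confirm numerically:
  x=-29.082: |R|=0.99580 <1
  x=-24.055: |R|=0.96758 <1
  x=-21.517: |R|=0.94878 <1
  x=-14.473: |R|=0.86650 <1
  x=-30.050: |R|=1.00022 >1
  x=-30.038: |R|=1.00017 >1
Stable set (-30.0000, 0).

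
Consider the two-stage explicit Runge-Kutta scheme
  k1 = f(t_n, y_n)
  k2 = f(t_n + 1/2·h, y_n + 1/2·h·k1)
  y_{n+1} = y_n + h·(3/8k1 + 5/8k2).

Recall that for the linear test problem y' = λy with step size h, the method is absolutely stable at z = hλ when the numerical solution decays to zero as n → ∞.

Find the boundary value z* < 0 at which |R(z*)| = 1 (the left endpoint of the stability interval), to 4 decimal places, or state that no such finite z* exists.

On y'=λy, z=hλ:
  k1=λy_n ⇒ h·k1=z·y_n;  k2=λ(1+1/2z)y_n ⇒ h·k2=z(1+1/2z)y_n
  y_{n+1}/y_n = 1 + 3/8z + 5/8z(1+1/2z) = 1 + z + 5/16z²
  so R(z) = 1 + z + 5/16z².

Find x<0 with |R(x)|<1.
x=-1.46: |R|=0.2061
R=1: x+5/16x²=0 ⇒ x=−16/5=-3.2000; min R=1−1/(4·5/16)=0.2000>−1
Confirm numerically:
  x=-3.094: |R|=0.89751 <1
  x=-2.608: |R|=0.51752 <1
  x=-2.330: |R|=0.36653 <1
  x=-3.383: |R|=1.19347 >1
  x=-3.252: |R|=1.05284 >1
So |R|<1 on (-3.2000, 0).

left endpoint -3.2000.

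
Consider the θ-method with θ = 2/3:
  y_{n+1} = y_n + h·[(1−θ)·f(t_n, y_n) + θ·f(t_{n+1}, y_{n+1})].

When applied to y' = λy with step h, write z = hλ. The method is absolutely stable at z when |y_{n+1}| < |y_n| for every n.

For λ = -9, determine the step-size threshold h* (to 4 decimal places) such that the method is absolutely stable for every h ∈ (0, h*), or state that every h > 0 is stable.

On y'=λy, z=hλ:
  y_{n+1} = y_n + z·[1/3·y_n + 2/3·y_{n+1}] ⇒ (1 − 2/3z)y_{n+1} = (1 + 1/3z)y_n
  Hence R(z) = (1 + 1/3z)/(1 − 2/3z).

Boundary: |R(x)|=1, x<0.
x=-0.85: |R|=0.4574
x=-2: |R|=0.1429
x=-10: |R|=0.3043
x=-100: |R|=0.4778
θ=2/3≥1/2 ⇒ |1+1/3x|<|1−2/3x| ∀x<0 ⇒ stable on all of ℝ⁻.

(−∞, 0) — no finite endpoint. Any h>0 works for λ=-9.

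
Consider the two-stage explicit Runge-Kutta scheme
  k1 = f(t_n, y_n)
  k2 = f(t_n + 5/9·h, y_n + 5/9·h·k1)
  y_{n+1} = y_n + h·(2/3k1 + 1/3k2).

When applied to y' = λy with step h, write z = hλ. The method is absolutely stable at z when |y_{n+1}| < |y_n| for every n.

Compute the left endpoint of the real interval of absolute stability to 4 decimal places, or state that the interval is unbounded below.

z* = -5.4000.

Set f=λy, z=hλ:
  k1=λy_n ⇒ h·k1=z·y_n;  k2=λ(1+5/9z)y_n ⇒ h·k2=z(1+5/9z)y_n
  y_{n+1}/y_n = 1 + 2/3z + 1/3z(1+5/9z) = 1 + z + 5/27z²
  R(z) = 1 + z + 5/27z².

Find x<0 with |R(x)|<1.
x=-1.14: |R|=0.1007
R=1: x+5/27x²=0 ⇒ x=−27/5=-5.4000; min R=1−1/(4·5/27)=-0.3500>−1
Confirm numerically:
  x=-5.023: |R|=0.64932 <1
  x=-4.951: |R|=0.58833 <1
  x=-3.917: |R|=0.07572 <1
  x=-5.946: |R|=1.60121 >1
  x=-5.520: |R|=1.12267 >1
So |R|<1 on (-5.4000, 0).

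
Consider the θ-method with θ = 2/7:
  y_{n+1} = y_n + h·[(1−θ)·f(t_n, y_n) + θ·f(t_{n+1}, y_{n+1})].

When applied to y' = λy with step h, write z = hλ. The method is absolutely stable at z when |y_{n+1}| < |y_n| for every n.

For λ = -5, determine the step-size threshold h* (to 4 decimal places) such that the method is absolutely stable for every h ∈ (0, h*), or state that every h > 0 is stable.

(-4.6667,0); λ=-5 ⇒ h* = (14/3)/5 = 0.9333.

Test eqn y'=λy, z=hλ:
  y_{n+1} = y_n + z·[5/7·y_n + 2/7·y_{n+1}] ⇒ (1 − 2/7z)y_{n+1} = (1 + 5/7z)y_n
  R(z) = (1 + 5/7z)/(1 − 2/7z).

Find x<0 with |R(x)|<1.
x=-0.84: |R|=0.3226
R=−1: 1+5/7x = −1+2/7x ⇒ -3/7x=2 ⇒ x=2/(-3/7)=-4.6667
Confirm numerically:
  x=-4.030: |R|=0.87317 <1
  x=-3.826: |R|=0.82787 <1
  x=-3.444: |R|=0.73589 <1
  x=-1.978: |R|=0.26378 <1
  x=-5.115: |R|=1.07806 >1
  x=-4.825: |R|=1.02853 >1
So |R|<1 on (-4.6667, 0).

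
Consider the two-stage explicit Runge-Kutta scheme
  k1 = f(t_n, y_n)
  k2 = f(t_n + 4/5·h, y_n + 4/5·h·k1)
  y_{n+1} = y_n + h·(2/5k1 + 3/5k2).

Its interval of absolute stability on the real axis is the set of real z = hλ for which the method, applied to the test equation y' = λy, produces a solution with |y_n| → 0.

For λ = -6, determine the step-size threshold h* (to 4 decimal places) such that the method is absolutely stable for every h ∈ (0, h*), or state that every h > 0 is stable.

(-2.0833,0); λ=-6 ⇒ h* = (25/12)/6 = 0.3472.

Test eqn y'=λy, z=hλ:
  k1=λy_n ⇒ h·k1=z·y_n;  k2=λ(1+4/5z)y_n ⇒ h·k2=z(1+4/5z)y_n
  y_{n+1}/y_n = 1 + 2/5z + 3/5z(1+4/5z) = 1 + z + 12/25z²
  ⇒ R(z) = 1 + z + 12/25z².

Solve |R(x)|<1 on ℝ⁻.
x=-1.32: |R|=0.5164
R=1: x+12/25x²=0 ⇒ x=−25/12=-2.0833; min R=1−1/(4·12/25)=0.4792>−1
Confirm numerically:
  x=-1.539: |R|=0.59789 <1
  x=-1.309: |R|=0.51347 <1
  x=-0.994: |R|=0.48026 <1
  x=-0.990: |R|=0.48045 <1
  x=-2.301: |R|=1.24041 >1
  x=-2.296: |R|=1.23438 >1
Stable set (-2.0833, 0).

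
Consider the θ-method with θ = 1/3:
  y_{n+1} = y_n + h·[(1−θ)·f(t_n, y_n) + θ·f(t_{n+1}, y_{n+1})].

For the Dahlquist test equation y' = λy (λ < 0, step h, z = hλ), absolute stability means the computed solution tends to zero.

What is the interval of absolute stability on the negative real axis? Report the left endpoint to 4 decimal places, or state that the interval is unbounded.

Set f=λy, z=hλ:
  y_{n+1} = y_n + z·[2/3·y_n + 1/3·y_{n+1}] ⇒ (1 − 1/3z)y_{n+1} = (1 + 2/3z)y_n
  R(z) = (1 + 2/3z)/(1 − 1/3z).

Solve |R(x)|<1 on ℝ⁻.
x=-1.05: |R|=0.2222
R=−1: 1+2/3x = −1+1/3x ⇒ -1/3x=2 ⇒ x=2/(-1/3)=-6.0000
Confirm numerically:
  x=-5.529: |R|=0.94478 <1
  x=-5.448: |R|=0.93466 <1
  x=-3.089: |R|=0.52192 <1
  x=-6.367: |R|=1.03918 >1
  x=-6.235: |R|=1.02545 >1
  x=-6.113: |R|=1.01240 >1
Interval (-6.0000, 0).

z∈(-6.0000,0).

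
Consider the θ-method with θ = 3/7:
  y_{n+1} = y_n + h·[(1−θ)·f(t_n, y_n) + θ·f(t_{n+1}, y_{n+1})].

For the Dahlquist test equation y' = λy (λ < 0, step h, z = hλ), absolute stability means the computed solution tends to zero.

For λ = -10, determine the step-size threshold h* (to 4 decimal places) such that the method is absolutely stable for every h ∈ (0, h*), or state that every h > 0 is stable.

With y'=λy (z=hλ):
  y_{n+1} = y_n + z·[4/7·y_n + 3/7·y_{n+1}] ⇒ (1 − 3/7z)y_{n+1} = (1 + 4/7z)y_n
  ⇒ R(z) = (1 + 4/7z)/(1 − 3/7z).

Need |R(x)|<1, x<0.
x=-1.21: |R|=0.2032
R=−1: 1+4/7x = −1+3/7x ⇒ -1/7x=2 ⇒ x=2/(-1/7)=-14.0000
Confirm numerically:
  x=-13.283: |R|=0.98470 <1
  x=-9.897: |R|=0.88817 <1
  x=-8.679: |R|=0.83894 <1
  x=-7.595: |R|=0.78496 <1
  x=-14.286: |R|=1.00574 >1
  x=-14.154: |R|=1.00311 >1
  x=-14.114: |R|=1.00231 >1
Stable set (-14.0000, 0).

(-14.0000,0); λ=-10 ⇒ h* = (14)/10 = 1.4000.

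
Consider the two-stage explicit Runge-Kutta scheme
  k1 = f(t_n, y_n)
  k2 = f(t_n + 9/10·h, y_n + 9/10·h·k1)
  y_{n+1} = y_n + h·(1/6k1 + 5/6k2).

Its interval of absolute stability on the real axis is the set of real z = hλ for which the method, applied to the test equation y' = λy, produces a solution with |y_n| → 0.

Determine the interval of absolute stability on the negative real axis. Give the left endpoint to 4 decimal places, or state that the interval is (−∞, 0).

With y'=λy (z=hλ):
  k1=λy_n ⇒ h·k1=z·y_n;  k2=λ(1+9/10z)y_n ⇒ h·k2=z(1+9/10z)y_n
  y_{n+1}/y_n = 1 + 1/6z + 5/6z(1+9/10z) = 1 + z + 3/4z²
  ⇒ R(z) = 1 + z + 3/4z².

Find x<0 with |R(x)|<1.
x=-1.05: |R|=0.7769
R=1: x+3/4x²=0 ⇒ x=−4/3=-1.3333; min R=1−1/(4·3/4)=0.6667>−1
Confirm numerically:
  x=-1.260: |R|=0.93070 <1
  x=-1.165: |R|=0.85292 <1
  x=-1.038: |R|=0.77008 <1
  x=-1.908: |R|=1.82235 >1
  x=-1.893: |R|=1.79459 >1
  x=-1.809: |R|=1.64536 >1
So |R|<1 on (-1.3333, 0).

(-1.3333, 0).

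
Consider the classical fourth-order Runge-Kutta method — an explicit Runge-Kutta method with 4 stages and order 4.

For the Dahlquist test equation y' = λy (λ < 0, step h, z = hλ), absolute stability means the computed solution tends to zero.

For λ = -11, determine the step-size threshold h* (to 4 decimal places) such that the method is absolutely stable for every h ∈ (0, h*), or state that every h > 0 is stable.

Set f=λy, z=hλ:
  order 4, 4-stage ⇒ R(z)=1+z+z^2/2+z^3/6+z^4/24
  (e.g. R(-0.94)=0.39590, |R|=0.39590)

Find x<0 with |R(x)|<1.
x=-0.94: |R|=0.3959
|R(-2.87)|=1.1354 |R(-1.64)|=0.2711 |R(-1.31)|=0.2961
Bisect:
  x_lo=-3.3542 |R|=2.2557  x_hi=-0.1848 |R|=0.8313
  mid=-1.76950 |R|=0.28114 →hi
  mid=-2.56186 |R|=0.71217 →hi
  mid=-2.95803 |R|=1.29325 →lo
  mid=-2.75995 |R|=0.96245 →hi
  mid=-2.85899 |R|=1.11692 →lo
  mid=-2.80947 |R|=1.03706 →lo
  mid=-2.78471 |R|=0.99912 →hi
  mid=-2.79709 |R|=1.01793 →lo
  ...
  [-2.78548,-2.78529] ⇒ x*=-2.7853
So |R|<1 on (-2.7853, 0).

(-2.7853,0); λ=-11 ⇒ h* = 0.2532.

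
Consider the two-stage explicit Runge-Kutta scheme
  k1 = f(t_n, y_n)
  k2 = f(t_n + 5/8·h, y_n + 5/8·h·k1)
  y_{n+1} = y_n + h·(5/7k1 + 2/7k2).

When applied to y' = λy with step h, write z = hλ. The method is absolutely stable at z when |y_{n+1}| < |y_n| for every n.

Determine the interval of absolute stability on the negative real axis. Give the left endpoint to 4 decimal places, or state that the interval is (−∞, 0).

On y'=λy, z=hλ:
  k1=λy_n ⇒ h·k1=z·y_n;  k2=λ(1+5/8z)y_n ⇒ h·k2=z(1+5/8z)y_n
  y_{n+1}/y_n = 1 + 5/7z + 2/7z(1+5/8z) = 1 + z + 5/28z²
  so R(z) = 1 + z + 5/28z².

Solve |R(x)|<1 on ℝ⁻.
x=-1.07: |R|=0.1344
R=1: x+5/28x²=0 ⇒ x=−28/5=-5.6000; min R=1−1/(4·5/28)=-0.4000>−1
Confirm numerically:
  x=-4.713: |R|=0.25349 <1
  x=-2.866: |R|=0.39922 <1
  x=-2.804: |R|=0.40000 <1
  x=-6.147: |R|=1.60043 >1
  x=-6.096: |R|=1.53993 >1
  x=-5.767: |R|=1.17198 >1
Interval (-5.6000, 0).

z∈(-5.6000,0).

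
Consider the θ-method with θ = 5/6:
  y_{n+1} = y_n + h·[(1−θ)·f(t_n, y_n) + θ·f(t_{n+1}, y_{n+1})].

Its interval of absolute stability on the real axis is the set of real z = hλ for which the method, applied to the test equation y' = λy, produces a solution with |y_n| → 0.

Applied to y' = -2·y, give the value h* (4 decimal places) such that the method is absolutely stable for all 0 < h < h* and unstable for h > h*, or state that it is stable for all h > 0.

With y'=λy (z=hλ):
  y_{n+1} = y_n + z·[1/6·y_n + 5/6·y_{n+1}] ⇒ (1 − 5/6z)y_{n+1} = (1 + 1/6z)y_n
  R(z) = (1 + 1/6z)/(1 − 5/6z).

Need |R(x)|<1, x<0.
x=-0.86: |R|=0.4990
x=-2: |R|=0.2500
x=-10: |R|=0.0714
x=-100: |R|=0.1858
θ=5/6≥1/2 ⇒ |1+1/6x|<|1−5/6x| ∀x<0 ⇒ interval (−∞,0).

unbounded; (−∞, 0). Any h>0 works for λ=-2.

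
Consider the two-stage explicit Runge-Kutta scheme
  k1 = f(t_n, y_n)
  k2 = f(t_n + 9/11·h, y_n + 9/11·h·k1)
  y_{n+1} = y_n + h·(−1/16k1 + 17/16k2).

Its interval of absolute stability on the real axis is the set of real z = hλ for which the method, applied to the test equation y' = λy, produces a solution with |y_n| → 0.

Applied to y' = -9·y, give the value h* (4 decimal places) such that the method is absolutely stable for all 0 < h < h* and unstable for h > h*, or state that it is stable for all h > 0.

With y'=λy (z=hλ):
  k1=λy_n ⇒ h·k1=z·y_n;  k2=λ(1+9/11z)y_n ⇒ h·k2=z(1+9/11z)y_n
  y_{n+1}/y_n = 1 − 1/16z + 17/16z(1+9/11z) = 1 + z + 153/176z²
  Hence R(z) = 1 + z + 153/176z².

Need |R(x)|<1, x<0.
x=-0.48: |R|=0.7203
R=1: x+153/176x²=0 ⇒ x=−176/153=-1.1503; min R=1−1/(4·153/176)=0.7124>−1
Confirm numerically:
  x=-1.124: |R|=0.97428 <1
  x=-0.648: |R|=0.71703 <1
  x=-0.629: |R|=0.71494 <1
  x=-0.609: |R|=0.71341 <1
  x=-1.680: |R|=1.77356 >1
  x=-1.670: |R|=1.75444 >1
Stable set (-1.1503, 0).

(-1.1503,0); λ=-9 ⇒ h* = (176/153)/9 = 0.1278.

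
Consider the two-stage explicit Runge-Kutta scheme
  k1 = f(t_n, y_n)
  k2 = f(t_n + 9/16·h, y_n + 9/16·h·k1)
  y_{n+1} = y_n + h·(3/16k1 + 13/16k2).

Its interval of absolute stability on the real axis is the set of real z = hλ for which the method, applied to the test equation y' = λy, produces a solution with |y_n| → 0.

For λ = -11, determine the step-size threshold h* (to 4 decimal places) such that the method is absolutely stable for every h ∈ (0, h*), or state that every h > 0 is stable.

(-2.1880,0); λ=-11 ⇒ h* = (256/117)/11 = 0.1989.

Test eqn y'=λy, z=hλ:
  k1=λy_n ⇒ h·k1=z·y_n;  k2=λ(1+9/16z)y_n ⇒ h·k2=z(1+9/16z)y_n
  y_{n+1}/y_n = 1 + 3/16z + 13/16z(1+9/16z) = 1 + z + 117/256z²
  so R(z) = 1 + z + 117/256z².

Need |R(x)|<1, x<0.
x=-1.26: |R|=0.4656
R=1: x+117/256x²=0 ⇒ x=−256/117=-2.1880; min R=1−1/(4·117/256)=0.4530>−1
Confirm numerically:
  x=-1.770: |R|=0.66183 <1
  x=-1.243: |R|=0.46314 <1
  x=-1.126: |R|=0.45346 <1
  x=-1.053: |R|=0.45376 <1
  x=-2.717: |R|=1.65685 >1
  x=-2.607: |R|=1.49919 >1
So |R|<1 on (-2.1880, 0).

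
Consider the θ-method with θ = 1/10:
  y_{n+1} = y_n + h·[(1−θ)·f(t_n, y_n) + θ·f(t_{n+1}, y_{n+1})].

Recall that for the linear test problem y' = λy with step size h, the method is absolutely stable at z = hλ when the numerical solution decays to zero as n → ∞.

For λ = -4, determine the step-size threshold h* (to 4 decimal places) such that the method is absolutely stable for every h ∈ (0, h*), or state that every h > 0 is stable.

Set f=λy, z=hλ:
  y_{n+1} = y_n + z·[9/10·y_n + 1/10·y_{n+1}] ⇒ (1 − 1/10z)y_{n+1} = (1 + 9/10z)y_n
  Hence R(z) = (1 + 9/10z)/(1 − 1/10z).

Boundary: |R(x)|=1, x<0.
x=-0.74: |R|=0.3110
R=−1: 1+9/10x = −1+1/10x ⇒ -4/5x=2 ⇒ x=2/(-4/5)=-2.5000
Confirm numerically:
  x=-2.309: |R|=0.87586 <1
  x=-2.270: |R|=0.85004 <1
  x=-1.482: |R|=0.29072 <1
  x=-1.373: |R|=0.20725 <1
  x=-2.908: |R|=1.25287 >1
  x=-2.558: |R|=1.03695 >1
Interval (-2.5000, 0).

(-2.5000,0); λ=-4 ⇒ h* = (5/2)/4 = 0.6250.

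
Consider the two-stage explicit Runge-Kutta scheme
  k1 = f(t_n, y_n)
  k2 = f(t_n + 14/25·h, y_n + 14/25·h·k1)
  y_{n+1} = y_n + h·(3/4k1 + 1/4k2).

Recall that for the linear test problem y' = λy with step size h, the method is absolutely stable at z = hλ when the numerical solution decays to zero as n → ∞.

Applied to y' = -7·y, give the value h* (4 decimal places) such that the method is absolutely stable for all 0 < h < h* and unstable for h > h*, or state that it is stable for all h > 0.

Test eqn y'=λy, z=hλ:
  k1=λy_n ⇒ h·k1=z·y_n;  k2=λ(1+14/25z)y_n ⇒ h·k2=z(1+14/25z)y_n
  y_{n+1}/y_n = 1 + 3/4z + 1/4z(1+14/25z) = 1 + z + 7/50z²
  Hence R(z) = 1 + z + 7/50z².

Need |R(x)|<1, x<0.
x=-1.6: |R|=0.2416
R=1: x+7/50x²=0 ⇒ x=−50/7=-7.1429; min R=1−1/(4·7/50)=-0.7857>−1
Confirm numerically:
  x=-6.832: |R|=0.70267 <1
  x=-5.586: |R|=0.21752 <1
  x=-3.311: |R|=0.77622 <1
  x=-7.671: |R|=1.56719 >1
  x=-7.646: |R|=1.53858 >1
  x=-7.644: |R|=1.53630 >1
Stable set (-7.1429, 0).

(-7.1429,0); λ=-7 ⇒ h* = (50/7)/7 = 1.0204.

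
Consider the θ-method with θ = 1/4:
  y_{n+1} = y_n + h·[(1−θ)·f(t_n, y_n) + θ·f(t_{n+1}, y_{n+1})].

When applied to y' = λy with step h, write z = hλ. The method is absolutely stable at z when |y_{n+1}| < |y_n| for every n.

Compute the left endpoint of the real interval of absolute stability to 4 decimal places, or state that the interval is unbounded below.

Set f=λy, z=hλ:
  y_{n+1} = y_n + z·[3/4·y_n + 1/4·y_{n+1}] ⇒ (1 − 1/4z)y_{n+1} = (1 + 3/4z)y_n
  ⇒ R(z) = (1 + 3/4z)/(1 − 1/4z).

Need |R(x)|<1, x<0.
x=-0.92: |R|=0.2520
R=−1: 1+3/4x = −1+1/4x ⇒ -1/2x=2 ⇒ x=2/(-1/2)=-4.0000
Confirm numerically:
  x=-2.815: |R|=0.65224 <1
  x=-2.786: |R|=0.64220 <1
  x=-2.385: |R|=0.49413 <1
  x=-1.843: |R|=0.26168 <1
  x=-4.362: |R|=1.08658 >1
  x=-4.322: |R|=1.07739 >1
  x=-4.099: |R|=1.02445 >1
Stable set (-4.0000, 0).

left endpoint -4.0000.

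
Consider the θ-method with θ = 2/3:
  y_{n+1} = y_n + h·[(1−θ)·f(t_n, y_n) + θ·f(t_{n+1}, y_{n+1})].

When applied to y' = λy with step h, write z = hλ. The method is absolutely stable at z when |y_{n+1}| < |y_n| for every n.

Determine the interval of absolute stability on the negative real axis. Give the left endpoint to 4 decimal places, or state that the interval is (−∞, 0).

Test eqn y'=λy, z=hλ:
  y_{n+1} = y_n + z·[1/3·y_n + 2/3·y_{n+1}] ⇒ (1 − 2/3z)y_{n+1} = (1 + 1/3z)y_n
  R(z) = (1 + 1/3z)/(1 − 2/3z).

Need |R(x)|<1, x<0.
x=-1.15: |R|=0.3491
x=-2: |R|=0.1429
x=-10: |R|=0.3043
x=-100: |R|=0.4778
θ=2/3≥1/2 ⇒ |1+1/3x|<|1−2/3x| ∀x<0 ⇒ interval (−∞,0).

unbounded; (−∞, 0).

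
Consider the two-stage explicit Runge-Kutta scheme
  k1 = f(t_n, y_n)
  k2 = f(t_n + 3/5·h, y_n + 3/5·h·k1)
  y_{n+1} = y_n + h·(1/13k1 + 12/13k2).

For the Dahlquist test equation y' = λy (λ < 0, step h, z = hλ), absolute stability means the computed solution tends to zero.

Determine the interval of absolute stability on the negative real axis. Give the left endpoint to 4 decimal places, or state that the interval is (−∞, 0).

z∈(-1.8056,0).

With y'=λy (z=hλ):
  k1=λy_n ⇒ h·k1=z·y_n;  k2=λ(1+3/5z)y_n ⇒ h·k2=z(1+3/5z)y_n
  y_{n+1}/y_n = 1 + 1/13z + 12/13z(1+3/5z) = 1 + z + 36/65z²
  R(z) = 1 + z + 36/65z².

Need |R(x)|<1, x<0.
x=-0.42: |R|=0.6777
R=1: x+36/65x²=0 ⇒ x=−65/36=-1.8056; min R=1−1/(4·36/65)=0.5486>−1
Confirm numerically:
  x=-1.730: |R|=0.92761 <1
  x=-1.415: |R|=0.69392 <1
  x=-0.868: |R|=0.54928 <1
  x=-0.724: |R|=0.56631 <1
  x=-2.294: |R|=1.62058 >1
  x=-2.187: |R|=1.46203 >1
  x=-2.134: |R|=1.38819 >1
Interval (-1.8056, 0).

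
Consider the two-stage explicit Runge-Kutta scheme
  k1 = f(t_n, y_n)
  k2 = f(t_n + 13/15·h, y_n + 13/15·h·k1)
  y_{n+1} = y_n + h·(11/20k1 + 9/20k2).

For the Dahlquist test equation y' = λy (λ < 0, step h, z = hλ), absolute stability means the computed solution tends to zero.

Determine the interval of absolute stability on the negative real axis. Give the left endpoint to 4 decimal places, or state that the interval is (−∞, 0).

(-2.5641, 0).

With y'=λy (z=hλ):
  k1=λy_n ⇒ h·k1=z·y_n;  k2=λ(1+13/15z)y_n ⇒ h·k2=z(1+13/15z)y_n
  y_{n+1}/y_n = 1 + 11/20z + 9/20z(1+13/15z) = 1 + z + 39/100z²
  Hence R(z) = 1 + z + 39/100z².

Need |R(x)|<1, x<0.
x=-0.41: |R|=0.6556
R=1: x+39/100x²=0 ⇒ x=−100/39=-2.5641; min R=1−1/(4·39/100)=0.3590>−1
Confirm numerically:
  x=-2.216: |R|=0.69916 <1
  x=-2.167: |R|=0.66440 <1
  x=-1.714: |R|=0.43174 <1
  x=-1.046: |R|=0.38071 <1
  x=-2.991: |R|=1.49797 >1
  x=-2.887: |R|=1.36356 >1
  x=-2.873: |R|=1.34611 >1
Interval (-2.5641, 0).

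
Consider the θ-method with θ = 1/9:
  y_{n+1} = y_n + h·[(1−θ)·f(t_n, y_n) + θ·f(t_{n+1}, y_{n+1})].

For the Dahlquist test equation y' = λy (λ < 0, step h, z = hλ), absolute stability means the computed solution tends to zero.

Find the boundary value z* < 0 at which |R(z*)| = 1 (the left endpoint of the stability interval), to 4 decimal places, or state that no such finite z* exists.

z* = -2.5714.

With y'=λy (z=hλ):
  y_{n+1} = y_n + z·[8/9·y_n + 1/9·y_{n+1}] ⇒ (1 − 1/9z)y_{n+1} = (1 + 8/9z)y_n
  so R(z) = (1 + 8/9z)/(1 − 1/9z).

Need |R(x)|<1, x<0.
x=-1.22: |R|=0.0744
R=−1: 1+8/9x = −1+1/9x ⇒ -7/9x=2 ⇒ x=2/(-7/9)=-2.5714
Confirm numerically:
  x=-2.022: |R|=0.65106 <1
  x=-1.571: |R|=0.33753 <1
  x=-1.561: |R|=0.33027 <1
  x=-1.074: |R|=0.04050 <1
  x=-3.134: |R|=1.32454 >1
  x=-3.043: |R|=1.27410 >1
  x=-2.928: |R|=1.20926 >1
Stable set (-2.5714, 0).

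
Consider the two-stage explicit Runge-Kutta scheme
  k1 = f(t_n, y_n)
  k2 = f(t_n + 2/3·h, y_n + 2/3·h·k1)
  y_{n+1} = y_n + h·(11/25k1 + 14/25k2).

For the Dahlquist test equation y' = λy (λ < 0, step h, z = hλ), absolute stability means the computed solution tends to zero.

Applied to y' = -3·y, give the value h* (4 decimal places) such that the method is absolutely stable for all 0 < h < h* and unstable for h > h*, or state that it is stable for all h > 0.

(-2.6786,0); λ=-3 ⇒ h* = (75/28)/3 = 0.8929.

With y'=λy (z=hλ):
  k1=λy_n ⇒ h·k1=z·y_n;  k2=λ(1+2/3z)y_n ⇒ h·k2=z(1+2/3z)y_n
  y_{n+1}/y_n = 1 + 11/25z + 14/25z(1+2/3z) = 1 + z + 28/75z²
  so R(z) = 1 + z + 28/75z².

Need |R(x)|<1, x<0.
x=-0.92: |R|=0.3960
R=1: x+28/75x²=0 ⇒ x=−75/28=-2.6786; min R=1−1/(4·28/75)=0.3304>−1
Confirm numerically:
  x=-2.024: |R|=0.50539 <1
  x=-1.869: |R|=0.43511 <1
  x=-1.182: |R|=0.33959 <1
  x=-3.214: |R|=1.64246 >1
  x=-2.872: |R|=1.20740 >1
  x=-2.855: |R|=1.18805 >1
Interval (-2.6786, 0).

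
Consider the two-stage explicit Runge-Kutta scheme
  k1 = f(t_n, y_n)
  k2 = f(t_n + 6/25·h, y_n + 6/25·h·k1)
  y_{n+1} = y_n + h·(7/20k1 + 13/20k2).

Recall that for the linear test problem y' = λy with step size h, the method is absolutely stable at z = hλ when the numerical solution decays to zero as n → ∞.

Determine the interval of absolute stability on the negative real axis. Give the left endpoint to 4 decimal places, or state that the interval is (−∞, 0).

z∈(-6.4103,0).

On y'=λy, z=hλ:
  k1=λy_n ⇒ h·k1=z·y_n;  k2=λ(1+6/25z)y_n ⇒ h·k2=z(1+6/25z)y_n
  y_{n+1}/y_n = 1 + 7/20z + 13/20z(1+6/25z) = 1 + z + 39/250z²
  R(z) = 1 + z + 39/250z².

Need |R(x)|<1, x<0.
x=-1.31: |R|=0.0423
R=1: x+39/250x²=0 ⇒ x=−250/39=-6.4103; min R=1−1/(4·39/250)=-0.6026>−1
Confirm numerically:
  x=-5.854: |R|=0.49201 <1
  x=-5.729: |R|=0.39114 <1
  x=-5.224: |R|=0.03327 <1
  x=-4.680: |R|=0.26323 <1
  x=-6.752: |R|=1.35996 >1
  x=-6.473: |R|=1.06336 >1
So |R|<1 on (-6.4103, 0).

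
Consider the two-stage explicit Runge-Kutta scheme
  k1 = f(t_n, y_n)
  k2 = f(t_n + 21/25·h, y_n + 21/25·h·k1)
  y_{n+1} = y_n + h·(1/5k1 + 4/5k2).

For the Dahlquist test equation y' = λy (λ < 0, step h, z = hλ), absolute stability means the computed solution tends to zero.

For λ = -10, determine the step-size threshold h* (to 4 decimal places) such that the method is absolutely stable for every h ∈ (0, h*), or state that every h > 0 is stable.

Set f=λy, z=hλ:
  k1=λy_n ⇒ h·k1=z·y_n;  k2=λ(1+21/25z)y_n ⇒ h·k2=z(1+21/25z)y_n
  y_{n+1}/y_n = 1 + 1/5z + 4/5z(1+21/25z) = 1 + z + 84/125z²
  Hence R(z) = 1 + z + 84/125z².

Need |R(x)|<1, x<0.
x=-1.59: |R|=1.1089
R=1: x+84/125x²=0 ⇒ x=−125/84=-1.4881; min R=1−1/(4·84/125)=0.6280>−1
Confirm numerically:
  x=-1.384: |R|=0.90319 <1
  x=-1.361: |R|=0.88376 <1
  x=-0.997: |R|=0.67097 <1
  x=-0.826: |R|=0.63249 <1
  x=-1.619: |R|=1.14242 >1
  x=-1.610: |R|=1.13189 >1
Interval (-1.4881, 0).

(-1.4881,0); λ=-10 ⇒ h* = (125/84)/10 = 0.1488.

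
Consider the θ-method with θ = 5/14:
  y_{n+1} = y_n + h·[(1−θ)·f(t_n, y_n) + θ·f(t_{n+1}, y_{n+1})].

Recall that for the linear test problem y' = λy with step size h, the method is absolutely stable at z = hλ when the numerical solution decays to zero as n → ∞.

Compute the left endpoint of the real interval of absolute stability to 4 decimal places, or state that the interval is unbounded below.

Set f=λy, z=hλ:
  y_{n+1} = y_n + z·[9/14·y_n + 5/14·y_{n+1}] ⇒ (1 − 5/14z)y_{n+1} = (1 + 9/14z)y_n
  ⇒ R(z) = (1 + 9/14z)/(1 − 5/14z).

Need |R(x)|<1, x<0.
x=-0.55: |R|=0.5403
R=−1: 1+9/14x = −1+5/14x ⇒ -2/7x=2 ⇒ x=2/(-2/7)=-7.0000
Confirm numerically:
  x=-5.880: |R|=0.89677 <1
  x=-4.847: |R|=0.77476 <1
  x=-4.529: |R|=0.73028 <1
  x=-3.635: |R|=0.58166 <1
  x=-7.483: |R|=1.03758 >1
  x=-7.124: |R|=1.01000 >1
So |R|<1 on (-7.0000, 0).

z* = -7.0000.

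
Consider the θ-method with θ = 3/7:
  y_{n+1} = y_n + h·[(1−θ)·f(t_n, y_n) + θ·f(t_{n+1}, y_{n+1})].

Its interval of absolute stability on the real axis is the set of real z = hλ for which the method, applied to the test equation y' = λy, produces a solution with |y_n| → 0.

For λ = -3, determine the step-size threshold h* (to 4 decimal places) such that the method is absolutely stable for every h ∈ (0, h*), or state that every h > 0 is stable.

(-14.0000,0); λ=-3 ⇒ h* = (14)/3 = 4.6667.

Set f=λy, z=hλ:
  y_{n+1} = y_n + z·[4/7·y_n + 3/7·y_{n+1}] ⇒ (1 − 3/7z)y_{n+1} = (1 + 4/7z)y_n
  ⇒ R(z) = (1 + 4/7z)/(1 − 3/7z).

Boundary: |R(x)|=1, x<0.
x=-1.18: |R|=0.2163
R=−1: 1+4/7x = −1+3/7x ⇒ -1/7x=2 ⇒ x=2/(-1/7)=-14.0000
Confirm numerically:
  x=-12.204: |R|=0.95882 <1
  x=-8.962: |R|=0.85133 <1
  x=-8.798: |R|=0.84422 <1
  x=-14.584: |R|=1.01151 >1
  x=-14.460: |R|=1.00913 >1
So |R|<1 on (-14.0000, 0).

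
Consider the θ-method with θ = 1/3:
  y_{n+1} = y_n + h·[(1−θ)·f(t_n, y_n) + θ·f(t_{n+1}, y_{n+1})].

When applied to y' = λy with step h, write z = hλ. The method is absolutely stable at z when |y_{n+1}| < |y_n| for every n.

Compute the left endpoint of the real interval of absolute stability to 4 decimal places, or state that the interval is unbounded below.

Test eqn y'=λy, z=hλ:
  y_{n+1} = y_n + z·[2/3·y_n + 1/3·y_{n+1}] ⇒ (1 − 1/3z)y_{n+1} = (1 + 2/3z)y_n
  Hence R(z) = (1 + 2/3z)/(1 − 1/3z).

Find x<0 with |R(x)|<1.
x=-0.63: |R|=0.4793
R=−1: 1+2/3x = −1+1/3x ⇒ -1/3x=2 ⇒ x=2/(-1/3)=-6.0000
Confirm numerically:
  x=-5.518: |R|=0.94341 <1
  x=-5.280: |R|=0.91304 <1
  x=-2.856: |R|=0.46311 <1
  x=-6.537: |R|=1.05631 >1
  x=-6.246: |R|=1.02661 >1
So |R|<1 on (-6.0000, 0).

left endpoint -6.0000.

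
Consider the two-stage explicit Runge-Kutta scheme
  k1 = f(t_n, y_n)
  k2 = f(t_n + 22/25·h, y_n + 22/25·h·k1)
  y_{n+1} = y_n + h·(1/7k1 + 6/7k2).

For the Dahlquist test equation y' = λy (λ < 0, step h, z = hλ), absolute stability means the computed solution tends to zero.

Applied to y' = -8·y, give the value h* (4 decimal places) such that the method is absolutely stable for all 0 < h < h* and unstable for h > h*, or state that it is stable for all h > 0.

(-1.3258,0); λ=-8 ⇒ h* = (175/132)/8 = 0.1657.

Set f=λy, z=hλ:
  k1=λy_n ⇒ h·k1=z·y_n;  k2=λ(1+22/25z)y_n ⇒ h·k2=z(1+22/25z)y_n
  y_{n+1}/y_n = 1 + 1/7z + 6/7z(1+22/25z) = 1 + z + 132/175z²
  so R(z) = 1 + z + 132/175z².

Need |R(x)|<1, x<0.
x=-0.77: |R|=0.6772
R=1: x+132/175x²=0 ⇒ x=−175/132=-1.3258; min R=1−1/(4·132/175)=0.6686>−1
Confirm numerically:
  x=-1.052: |R|=0.78277 <1
  x=-1.001: |R|=0.75480 <1
  x=-0.989: |R|=0.74878 <1
  x=-0.926: |R|=0.72078 <1
  x=-1.799: |R|=1.64217 >1
  x=-1.669: |R|=1.43211 >1
Stable set (-1.3258, 0).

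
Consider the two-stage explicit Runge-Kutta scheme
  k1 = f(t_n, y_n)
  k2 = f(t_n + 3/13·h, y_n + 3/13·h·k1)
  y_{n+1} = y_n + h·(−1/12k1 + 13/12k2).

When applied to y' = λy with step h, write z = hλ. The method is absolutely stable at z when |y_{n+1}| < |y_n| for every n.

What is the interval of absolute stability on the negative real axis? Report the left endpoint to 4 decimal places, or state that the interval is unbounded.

z∈(-4.0000,0).

With y'=λy (z=hλ):
  k1=λy_n ⇒ h·k1=z·y_n;  k2=λ(1+3/13z)y_n ⇒ h·k2=z(1+3/13z)y_n
  y_{n+1}/y_n = 1 − 1/12z + 13/12z(1+3/13z) = 1 + z + 1/4z²
  R(z) = 1 + z + 1/4z².

Find x<0 with |R(x)|<1.
x=-0.31: |R|=0.7140
R=1: x+1/4x²=0 ⇒ x=−4=-4.0000; min R=1−1/(4·1/4)=0.0000>−1
Confirm numerically:
  x=-2.949: |R|=0.22515 <1
  x=-2.377: |R|=0.03553 <1
  x=-1.663: |R|=0.02839 <1
  x=-1.647: |R|=0.03115 <1
  x=-4.495: |R|=1.55626 >1
  x=-4.377: |R|=1.41253 >1
So |R|<1 on (-4.0000, 0).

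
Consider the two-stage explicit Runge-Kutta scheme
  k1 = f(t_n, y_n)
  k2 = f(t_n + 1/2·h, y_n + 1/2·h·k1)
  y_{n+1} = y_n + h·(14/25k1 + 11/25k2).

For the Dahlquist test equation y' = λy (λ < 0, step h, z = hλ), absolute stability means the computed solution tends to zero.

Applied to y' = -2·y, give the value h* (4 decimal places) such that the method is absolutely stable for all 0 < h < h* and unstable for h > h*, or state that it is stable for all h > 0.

(-4.5455,0); λ=-2 ⇒ h* = (50/11)/2 = 2.2727.

With y'=λy (z=hλ):
  k1=λy_n ⇒ h·k1=z·y_n;  k2=λ(1+1/2z)y_n ⇒ h·k2=z(1+1/2z)y_n
  y_{n+1}/y_n = 1 + 14/25z + 11/25z(1+1/2z) = 1 + z + 11/50z²
  ⇒ R(z) = 1 + z + 11/50z².

Boundary: |R(x)|=1, x<0.
x=-1.03: |R|=0.2034
R=1: x+11/50x²=0 ⇒ x=−50/11=-4.5455; min R=1−1/(4·11/50)=-0.1364>−1
Confirm numerically:
  x=-4.487: |R|=0.94230 <1
  x=-2.278: |R|=0.13636 <1
  x=-1.894: |R|=0.10481 <1
  x=-5.002: |R|=1.50240 >1
  x=-4.768: |R|=1.23344 >1
Interval (-4.5455, 0).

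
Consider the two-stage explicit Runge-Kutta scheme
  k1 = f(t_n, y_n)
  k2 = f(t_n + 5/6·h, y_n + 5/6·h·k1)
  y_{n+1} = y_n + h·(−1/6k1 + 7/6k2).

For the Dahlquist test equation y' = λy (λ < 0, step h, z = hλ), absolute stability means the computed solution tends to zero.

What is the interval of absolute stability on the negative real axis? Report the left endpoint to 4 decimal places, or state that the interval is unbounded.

Test eqn y'=λy, z=hλ:
  k1=λy_n ⇒ h·k1=z·y_n;  k2=λ(1+5/6z)y_n ⇒ h·k2=z(1+5/6z)y_n
  y_{n+1}/y_n = 1 − 1/6z + 7/6z(1+5/6z) = 1 + z + 35/36z²
  R(z) = 1 + z + 35/36z².

Find x<0 with |R(x)|<1.
x=-0.62: |R|=0.7537
R=1: x+35/36x²=0 ⇒ x=−36/35=-1.0286; min R=1−1/(4·35/36)=0.7429>−1
Confirm numerically:
  x=-0.945: |R|=0.92322 <1
  x=-0.771: |R|=0.80693 <1
  x=-0.695: |R|=0.77461 <1
  x=-1.623: |R|=1.93796 >1
  x=-1.379: |R|=1.46982 >1
  x=-1.329: |R|=1.38818 >1
Interval (-1.0286, 0).

(-1.0286, 0).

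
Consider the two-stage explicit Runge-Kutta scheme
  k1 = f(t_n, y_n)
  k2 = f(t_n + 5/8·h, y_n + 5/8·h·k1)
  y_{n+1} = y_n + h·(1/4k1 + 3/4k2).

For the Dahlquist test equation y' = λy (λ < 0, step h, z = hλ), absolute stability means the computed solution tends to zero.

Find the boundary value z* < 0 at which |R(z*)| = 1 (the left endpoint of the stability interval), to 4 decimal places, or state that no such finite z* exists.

z* = -2.1333.

Test eqn y'=λy, z=hλ:
  k1=λy_n ⇒ h·k1=z·y_n;  k2=λ(1+5/8z)y_n ⇒ h·k2=z(1+5/8z)y_n
  y_{n+1}/y_n = 1 + 1/4z + 3/4z(1+5/8z) = 1 + z + 15/32z²
  ⇒ R(z) = 1 + z + 15/32z².

Find x<0 with |R(x)|<1.
x=-0.4: |R|=0.6750
R=1: x+15/32x²=0 ⇒ x=−32/15=-2.1333; min R=1−1/(4·15/32)=0.4667>−1
Confirm numerically:
  x=-1.997: |R|=0.87238 <1
  x=-1.719: |R|=0.66614 <1
  x=-1.103: |R|=0.46729 <1
  x=-0.895: |R|=0.48048 <1
  x=-2.573: |R|=1.53028 >1
  x=-2.477: |R|=1.39903 >1
Stable set (-2.1333, 0).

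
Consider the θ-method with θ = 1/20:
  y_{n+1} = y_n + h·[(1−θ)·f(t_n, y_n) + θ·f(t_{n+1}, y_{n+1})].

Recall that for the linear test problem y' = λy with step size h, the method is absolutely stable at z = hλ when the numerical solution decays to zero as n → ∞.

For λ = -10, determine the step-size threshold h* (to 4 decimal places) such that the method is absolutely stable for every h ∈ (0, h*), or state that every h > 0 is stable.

With y'=λy (z=hλ):
  y_{n+1} = y_n + z·[19/20·y_n + 1/20·y_{n+1}] ⇒ (1 − 1/20z)y_{n+1} = (1 + 19/20z)y_n
  Hence R(z) = (1 + 19/20z)/(1 − 1/20z).

Find x<0 with |R(x)|<1.
x=-0.73: |R|=0.2957
R=−1: 1+19/20x = −1+1/20x ⇒ -9/10x=2 ⇒ x=2/(-9/10)=-2.2222
Confirm numerically:
  x=-1.578: |R|=0.46260 <1
  x=-1.574: |R|=0.45916 <1
  x=-1.002: |R|=0.04581 <1
  x=-2.805: |R|=1.45999 >1
  x=-2.798: |R|=1.45460 >1
  x=-2.525: |R|=1.24195 >1
Stable set (-2.2222, 0).

(-2.2222,0); λ=-10 ⇒ h* = (20/9)/10 = 0.2222.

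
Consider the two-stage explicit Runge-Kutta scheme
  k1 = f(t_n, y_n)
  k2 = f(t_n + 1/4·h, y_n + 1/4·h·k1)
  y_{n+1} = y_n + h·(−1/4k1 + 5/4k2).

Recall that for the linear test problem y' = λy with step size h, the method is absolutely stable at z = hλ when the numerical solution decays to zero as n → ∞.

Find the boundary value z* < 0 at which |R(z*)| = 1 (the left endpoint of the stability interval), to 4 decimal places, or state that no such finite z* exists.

Test eqn y'=λy, z=hλ:
  k1=λy_n ⇒ h·k1=z·y_n;  k2=λ(1+1/4z)y_n ⇒ h·k2=z(1+1/4z)y_n
  y_{n+1}/y_n = 1 − 1/4z + 5/4z(1+1/4z) = 1 + z + 5/16z²
  Hence R(z) = 1 + z + 5/16z².

Need |R(x)|<1, x<0.
x=-0.81: |R|=0.3950
R=1: x+5/16x²=0 ⇒ x=−16/5=-3.2000; min R=1−1/(4·5/16)=0.2000>−1
Confirm numerically:
  x=-3.120: |R|=0.92200 <1
  x=-2.738: |R|=0.60470 <1
  x=-2.502: |R|=0.45425 <1
  x=-1.598: |R|=0.20000 <1
  x=-3.773: |R|=1.67560 >1
  x=-3.531: |R|=1.36524 >1
So |R|<1 on (-3.2000, 0).

left endpoint -3.2000.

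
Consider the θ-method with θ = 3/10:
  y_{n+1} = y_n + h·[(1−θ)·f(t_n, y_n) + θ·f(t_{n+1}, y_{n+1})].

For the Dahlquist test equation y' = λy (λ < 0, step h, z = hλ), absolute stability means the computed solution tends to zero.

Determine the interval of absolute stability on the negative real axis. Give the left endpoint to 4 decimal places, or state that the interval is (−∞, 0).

(-5.0000, 0).

On y'=λy, z=hλ:
  y_{n+1} = y_n + z·[7/10·y_n + 3/10·y_{n+1}] ⇒ (1 − 3/10z)y_{n+1} = (1 + 7/10z)y_n
  R(z) = (1 + 7/10z)/(1 − 3/10z).

Need |R(x)|<1, x<0.
x=-0.94: |R|=0.2668
R=−1: 1+7/10x = −1+3/10x ⇒ -2/5x=2 ⇒ x=2/(-2/5)=-5.0000
Confirm numerically:
  x=-4.514: |R|=0.91742 <1
  x=-4.481: |R|=0.91144 <1
  x=-3.974: |R|=0.81279 <1
  x=-2.862: |R|=0.53987 <1
  x=-5.599: |R|=1.08941 >1
  x=-5.414: |R|=1.06310 >1
  x=-5.411: |R|=1.06267 >1
Interval (-5.0000, 0).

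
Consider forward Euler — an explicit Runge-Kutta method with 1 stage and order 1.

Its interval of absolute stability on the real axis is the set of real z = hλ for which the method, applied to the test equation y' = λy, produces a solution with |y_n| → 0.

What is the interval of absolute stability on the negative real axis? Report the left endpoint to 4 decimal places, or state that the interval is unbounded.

Test eqn y'=λy, z=hλ:
  order 1, 1-stage ⇒ R(z)=1+z
  (e.g. R(-1.75)=-0.75000, |R|=0.75000)

Need |R(x)|<1, x<0.
x=-1.75: |R|=0.7500
|R(-2.09)|=1.0900 |R(-0.91)|=0.0900 |R(-0.71)|=0.2900
Bisect:
  x_lo=-2.7545 |R|=1.7545  x_hi=-0.0978 |R|=0.9022
  mid=-1.42616 |R|=0.42616 →hi
  mid=-2.09033 |R|=1.09033 →lo
  mid=-1.75824 |R|=0.75824 →hi
  mid=-1.92428 |R|=0.92428 →hi
  mid=-2.00731 |R|=1.00731 →lo
  mid=-1.96579 |R|=0.96579 →hi
  mid=-1.98655 |R|=0.98655 →hi
  ...
  [-2.00001,-1.99985] ⇒ x*=-2.0000
So |R|<1 on (-2.0000, 0).

z∈(-2.0000,0).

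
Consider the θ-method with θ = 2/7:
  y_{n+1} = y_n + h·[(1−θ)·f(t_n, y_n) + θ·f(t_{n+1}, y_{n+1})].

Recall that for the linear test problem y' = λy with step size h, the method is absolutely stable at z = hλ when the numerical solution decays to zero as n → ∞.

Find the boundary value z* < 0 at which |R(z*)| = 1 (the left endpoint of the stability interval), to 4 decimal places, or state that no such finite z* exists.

With y'=λy (z=hλ):
  y_{n+1} = y_n + z·[5/7·y_n + 2/7·y_{n+1}] ⇒ (1 − 2/7z)y_{n+1} = (1 + 5/7z)y_n
  Hence R(z) = (1 + 5/7z)/(1 − 2/7z).

Find x<0 with |R(x)|<1.
x=-1.28: |R|=0.0628
R=−1: 1+5/7x = −1+2/7x ⇒ -3/7x=2 ⇒ x=2/(-3/7)=-4.6667
Confirm numerically:
  x=-3.419: |R|=0.72951 <1
  x=-2.192: |R|=0.34786 <1
  x=-2.079: |R|=0.30427 <1
  x=-4.879: |R|=1.03801 >1
  x=-4.767: |R|=1.01820 >1
Stable set (-4.6667, 0).

z* = -4.6667.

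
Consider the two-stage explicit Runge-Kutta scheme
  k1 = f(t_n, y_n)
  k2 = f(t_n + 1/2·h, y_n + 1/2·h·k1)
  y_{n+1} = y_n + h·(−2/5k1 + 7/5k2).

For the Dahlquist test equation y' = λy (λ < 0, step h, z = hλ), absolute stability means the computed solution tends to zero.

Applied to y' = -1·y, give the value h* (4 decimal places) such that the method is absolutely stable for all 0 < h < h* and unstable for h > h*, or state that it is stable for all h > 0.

Test eqn y'=λy, z=hλ:
  k1=λy_n ⇒ h·k1=z·y_n;  k2=λ(1+1/2z)y_n ⇒ h·k2=z(1+1/2z)y_n
  y_{n+1}/y_n = 1 − 2/5z + 7/5z(1+1/2z) = 1 + z + 7/10z²
  R(z) = 1 + z + 7/10z².

Find x<0 with |R(x)|<1.
x=-0.56: |R|=0.6595
R=1: x+7/10x²=0 ⇒ x=−10/7=-1.4286; min R=1−1/(4·7/10)=0.6429>−1
Confirm numerically:
  x=-1.383: |R|=0.95588 <1
  x=-1.002: |R|=0.70080 <1
  x=-0.666: |R|=0.64449 <1
  x=-1.932: |R|=1.68084 >1
  x=-1.760: |R|=1.40832 >1
  x=-1.501: |R|=1.07610 >1
Interval (-1.4286, 0).

(-1.4286,0); λ=-1 ⇒ h* = (10/7)/1 = 1.4286.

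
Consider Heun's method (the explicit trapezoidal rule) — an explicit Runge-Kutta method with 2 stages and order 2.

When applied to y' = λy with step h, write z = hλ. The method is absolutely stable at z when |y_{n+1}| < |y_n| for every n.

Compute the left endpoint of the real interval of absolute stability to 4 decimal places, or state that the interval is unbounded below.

left endpoint -2.0000.

On y'=λy, z=hλ:
  order 2, 2-stage ⇒ R(z)=1+z+z^2/2
  (e.g. R(-1.04)=0.50080, |R|=0.50080)

Find x<0 with |R(x)|<1.
x=-1.04: |R|=0.5008
|R(-2.15)|=1.1612 |R(-1.8)|=0.8200 |R(-1.68)|=0.7312
Bisect:
  x_lo=-2.8457 |R|=2.2034  x_hi=-0.3340 |R|=0.7218
  mid=-1.58984 |R|=0.67396 →hi
  mid=-2.21779 |R|=1.24150 →lo
  mid=-1.90381 |R|=0.90844 →hi
  mid=-2.06080 |R|=1.06265 →lo
  mid=-1.98231 |R|=0.98246 →hi
  mid=-2.02155 |R|=1.02179 →lo
  mid=-2.00193 |R|=1.00193 →lo
  mid=-1.99212 |R|=0.99215 →hi
  ...
  [-2.00009,-1.99994] ⇒ x*=-2.0000
So |R|<1 on (-2.0000, 0).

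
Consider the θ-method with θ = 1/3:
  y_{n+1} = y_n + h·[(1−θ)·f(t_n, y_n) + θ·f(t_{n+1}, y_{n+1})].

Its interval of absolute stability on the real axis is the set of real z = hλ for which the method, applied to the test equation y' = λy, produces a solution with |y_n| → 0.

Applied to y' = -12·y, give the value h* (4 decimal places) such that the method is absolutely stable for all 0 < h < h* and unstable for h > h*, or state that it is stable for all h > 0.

On y'=λy, z=hλ:
  y_{n+1} = y_n + z·[2/3·y_n + 1/3·y_{n+1}] ⇒ (1 − 1/3z)y_{n+1} = (1 + 2/3z)y_n
  ⇒ R(z) = (1 + 2/3z)/(1 − 1/3z).

Find x<0 with |R(x)|<1.
x=-1.08: |R|=0.2059
R=−1: 1+2/3x = −1+1/3x ⇒ -1/3x=2 ⇒ x=2/(-1/3)=-6.0000
Confirm numerically:
  x=-4.961: |R|=0.86949 <1
  x=-4.659: |R|=0.82491 <1
  x=-3.169: |R|=0.54109 <1
  x=-6.375: |R|=1.04000 >1
  x=-6.167: |R|=1.01822 >1
Stable set (-6.0000, 0).

(-6.0000,0); λ=-12 ⇒ h* = (6)/12 = 0.5000.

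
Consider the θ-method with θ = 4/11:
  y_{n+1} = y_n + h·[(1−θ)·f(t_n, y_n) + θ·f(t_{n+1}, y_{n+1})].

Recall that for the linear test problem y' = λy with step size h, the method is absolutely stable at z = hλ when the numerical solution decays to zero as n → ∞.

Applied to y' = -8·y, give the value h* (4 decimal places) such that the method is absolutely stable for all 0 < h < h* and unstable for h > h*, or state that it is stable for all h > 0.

Test eqn y'=λy, z=hλ:
  y_{n+1} = y_n + z·[7/11·y_n + 4/11·y_{n+1}] ⇒ (1 − 4/11z)y_{n+1} = (1 + 7/11z)y_n
  Hence R(z) = (1 + 7/11z)/(1 − 4/11z).

Solve |R(x)|<1 on ℝ⁻.
x=-0.84: |R|=0.3565
R=−1: 1+7/11x = −1+4/11x ⇒ -3/11x=2 ⇒ x=2/(-3/11)=-7.3333
Confirm numerically:
  x=-5.488: |R|=0.83200 <1
  x=-5.465: |R|=0.82943 <1
  x=-5.106: |R|=0.78736 <1
  x=-3.108: |R|=0.45903 <1
  x=-7.860: |R|=1.03723 >1
  x=-7.365: |R|=1.00235 >1
So |R|<1 on (-7.3333, 0).

(-7.3333,0); λ=-8 ⇒ h* = (22/3)/8 = 0.9167.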